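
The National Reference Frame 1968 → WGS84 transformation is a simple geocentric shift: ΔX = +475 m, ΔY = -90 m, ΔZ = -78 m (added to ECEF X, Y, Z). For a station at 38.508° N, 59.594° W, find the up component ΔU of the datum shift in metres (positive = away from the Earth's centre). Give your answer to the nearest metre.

At φ = 38.508°, λ = -59.594°: sin φ = 0.622624, cos φ = 0.782521, sin λ = -0.862461, cos λ = 0.506124.
ΔU = cos φ cos λ·ΔX + cos φ sin λ·ΔY + sin φ·ΔZ = (0.782521)(0.506124)(475) + (0.782521)(-0.862461)(-90) + (0.622624)(-78) = 200.30 m.

ΔU = 200 m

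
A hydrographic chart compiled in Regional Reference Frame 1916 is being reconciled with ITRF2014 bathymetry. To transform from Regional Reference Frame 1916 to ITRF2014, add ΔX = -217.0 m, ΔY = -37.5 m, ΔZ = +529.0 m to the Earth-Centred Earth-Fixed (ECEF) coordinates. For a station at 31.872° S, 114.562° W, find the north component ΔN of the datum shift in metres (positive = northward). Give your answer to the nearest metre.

The local north axis is (−sin φ cos λ, −sin φ sin λ, cos φ), giving ΔN = 47.629 + 18.009 + 449.243 = 514.88 m.

ΔN = 515 m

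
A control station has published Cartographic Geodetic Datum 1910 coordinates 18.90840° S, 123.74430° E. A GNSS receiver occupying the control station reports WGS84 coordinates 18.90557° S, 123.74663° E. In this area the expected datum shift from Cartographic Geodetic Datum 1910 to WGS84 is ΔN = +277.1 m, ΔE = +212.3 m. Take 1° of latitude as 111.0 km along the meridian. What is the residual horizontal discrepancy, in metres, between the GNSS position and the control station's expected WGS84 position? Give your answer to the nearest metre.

49 m

Observed coordinate differences: Δφ = +0.00283°, Δλ = +0.00233°.
Converting to metres (1° lat = 111000 m, cos φ = 0.946038): observed ΔN = 314.1 m, observed ΔE = 244.7 m.
Subtracting the expected shift leaves a residual of 314.1 − (277.1) = 37.0 m north and 244.7 − (212.3) = 32.4 m east.
Residual distance = √(37.0² + 32.4²) = 49.2 m.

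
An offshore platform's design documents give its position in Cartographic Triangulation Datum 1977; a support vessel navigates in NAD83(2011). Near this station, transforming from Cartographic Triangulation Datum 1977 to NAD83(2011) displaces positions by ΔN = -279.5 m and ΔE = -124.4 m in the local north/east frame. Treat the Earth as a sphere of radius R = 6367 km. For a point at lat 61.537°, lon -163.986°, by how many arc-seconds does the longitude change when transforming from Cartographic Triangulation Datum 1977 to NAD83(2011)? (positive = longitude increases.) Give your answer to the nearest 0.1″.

Δλ = -8.5″

At latitude 61.537°, cos φ = 0.476591.
One radian of longitude at latitude φ spans R cos φ, so Δλ = ΔE / (R cos φ) = -124.4 / (6367000 × 0.476591) = -4.0996e-05 rad = -8.456″.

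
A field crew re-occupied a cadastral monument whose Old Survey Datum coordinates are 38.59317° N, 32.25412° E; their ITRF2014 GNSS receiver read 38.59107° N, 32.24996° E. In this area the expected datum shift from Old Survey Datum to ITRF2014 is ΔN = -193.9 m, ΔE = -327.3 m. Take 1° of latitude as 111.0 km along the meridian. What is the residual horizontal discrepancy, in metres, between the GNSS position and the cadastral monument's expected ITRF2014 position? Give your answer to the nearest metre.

Observed coordinate differences: Δφ = -0.00210°, Δλ = -0.00416°.
Converting to metres (1° lat = 111000 m, cos φ = 0.781595): observed ΔN = -233.1 m, observed ΔE = -360.9 m.
Subtracting the expected shift leaves a residual of -233.1 − (-193.9) = -39.2 m north and -360.9 − (-327.3) = -33.6 m east.
Residual distance = √((-39.2)² + (-33.6)²) = 51.6 m.

52 m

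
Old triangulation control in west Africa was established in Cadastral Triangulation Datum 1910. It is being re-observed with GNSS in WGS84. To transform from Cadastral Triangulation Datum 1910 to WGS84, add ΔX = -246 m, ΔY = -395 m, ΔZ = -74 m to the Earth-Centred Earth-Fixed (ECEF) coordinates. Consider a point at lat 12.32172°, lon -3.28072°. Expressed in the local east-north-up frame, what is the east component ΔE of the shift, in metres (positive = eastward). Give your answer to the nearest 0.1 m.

ΔE = -408.4 m

The local east axis at (φ, λ) is (−sin λ, cos λ, 0), so ΔE = −sin(-3.28072°)·(-246) + cos(-3.28072°)·(-395) = -408.43 m.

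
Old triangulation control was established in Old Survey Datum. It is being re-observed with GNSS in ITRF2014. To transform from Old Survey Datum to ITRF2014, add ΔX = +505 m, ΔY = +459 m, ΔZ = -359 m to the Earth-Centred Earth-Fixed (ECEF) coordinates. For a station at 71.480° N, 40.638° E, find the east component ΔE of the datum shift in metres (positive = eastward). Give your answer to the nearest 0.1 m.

The local east axis at (φ, λ) is (−sin λ, cos λ, 0), so ΔE = −sin(40.638°)·505 + cos(40.638°)·459 = 19.41 m.

ΔE = 19.4 m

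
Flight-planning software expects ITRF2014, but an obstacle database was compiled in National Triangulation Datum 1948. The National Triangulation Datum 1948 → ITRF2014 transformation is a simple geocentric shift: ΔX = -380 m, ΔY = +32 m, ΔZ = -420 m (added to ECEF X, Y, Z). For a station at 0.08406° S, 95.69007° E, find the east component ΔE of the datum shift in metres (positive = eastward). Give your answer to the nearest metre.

ΔE = 375 m

At φ = -0.08406°, λ = 95.69007°: sin φ = -0.001467, cos φ = 0.999999, sin λ = 0.995073, cos λ = -0.099147.
ΔE = −sin λ·ΔX + cos λ·ΔY = −(0.995073)·(-380) + (-0.099147)·(32) = 374.95 m.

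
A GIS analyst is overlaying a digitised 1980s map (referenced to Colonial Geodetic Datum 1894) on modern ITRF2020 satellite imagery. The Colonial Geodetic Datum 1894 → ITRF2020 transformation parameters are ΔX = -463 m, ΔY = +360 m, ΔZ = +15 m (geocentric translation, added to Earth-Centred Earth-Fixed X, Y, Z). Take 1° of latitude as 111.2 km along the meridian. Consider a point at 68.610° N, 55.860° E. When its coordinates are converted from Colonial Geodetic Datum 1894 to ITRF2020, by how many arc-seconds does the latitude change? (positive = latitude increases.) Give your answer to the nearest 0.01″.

sin φ = 0.931119, cos φ = 0.364714, sin λ = 0.827669, cos λ = 0.561217.
North component: ΔN = −sin φ cos λ·ΔX − sin φ sin λ·ΔY + cos φ·ΔZ = −(0.931119)(0.561217)(-463) − (0.931119)(0.827669)(360) + (0.364714)(15) = -30.02 m.
1° of latitude spans 111200 m, so Δφ = -30.02 / 111200 × 3600 = -0.972″.

Δφ = -0.97″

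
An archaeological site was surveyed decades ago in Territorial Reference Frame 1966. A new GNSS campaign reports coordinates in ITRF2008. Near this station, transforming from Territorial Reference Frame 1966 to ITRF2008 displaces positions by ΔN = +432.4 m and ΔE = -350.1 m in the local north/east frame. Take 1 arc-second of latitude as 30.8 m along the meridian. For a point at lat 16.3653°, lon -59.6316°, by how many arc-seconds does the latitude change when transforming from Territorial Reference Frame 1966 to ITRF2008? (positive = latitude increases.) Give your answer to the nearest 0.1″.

Δφ = 14.0″

1″ of latitude = 30.80 m, so Δφ = 432.4 / 30.80 = 14.039″.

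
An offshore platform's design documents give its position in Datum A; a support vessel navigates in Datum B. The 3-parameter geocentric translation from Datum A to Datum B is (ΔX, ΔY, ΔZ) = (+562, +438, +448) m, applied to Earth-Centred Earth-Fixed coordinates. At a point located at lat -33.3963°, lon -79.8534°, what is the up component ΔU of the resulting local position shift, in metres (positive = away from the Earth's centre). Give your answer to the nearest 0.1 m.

ΔU = -523.9 m

At φ = -33.3963°, λ = -79.8534°: sin φ = -0.550427, cos φ = 0.834883, sin λ = -0.984360, cos λ = 0.176167.
ΔU = cos φ cos λ·ΔX + cos φ sin λ·ΔY + sin φ·ΔZ = (0.834883)(0.176167)(562) + (0.834883)(-0.984360)(438) + (-0.550427)(448) = -523.89 m.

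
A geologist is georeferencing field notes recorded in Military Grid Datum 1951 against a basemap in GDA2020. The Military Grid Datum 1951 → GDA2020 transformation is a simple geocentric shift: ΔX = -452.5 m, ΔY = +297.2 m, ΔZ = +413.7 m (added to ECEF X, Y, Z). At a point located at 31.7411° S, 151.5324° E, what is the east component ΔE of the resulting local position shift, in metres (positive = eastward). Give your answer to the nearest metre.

The local east axis at (φ, λ) is (−sin λ, cos λ, 0), so ΔE = −sin(151.5324°)·(-452.5) + cos(151.5324°)·297.2 = -45.58 m.

ΔE = -46 m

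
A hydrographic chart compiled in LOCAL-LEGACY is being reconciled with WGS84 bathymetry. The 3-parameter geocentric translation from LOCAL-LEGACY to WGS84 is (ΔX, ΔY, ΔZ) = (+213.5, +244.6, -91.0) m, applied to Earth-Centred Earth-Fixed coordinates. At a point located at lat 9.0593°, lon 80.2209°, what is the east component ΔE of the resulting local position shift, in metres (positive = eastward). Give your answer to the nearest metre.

ΔE = -169 m

At φ = 9.0593°, λ = 80.2209°: sin φ = 0.157457, cos φ = 0.987526, sin λ = 0.985470, cos λ = 0.169850.
ΔE = −sin λ·ΔX + cos λ·ΔY = −(0.985470)·(213.5) + (0.169850)·(244.6) = -168.85 m.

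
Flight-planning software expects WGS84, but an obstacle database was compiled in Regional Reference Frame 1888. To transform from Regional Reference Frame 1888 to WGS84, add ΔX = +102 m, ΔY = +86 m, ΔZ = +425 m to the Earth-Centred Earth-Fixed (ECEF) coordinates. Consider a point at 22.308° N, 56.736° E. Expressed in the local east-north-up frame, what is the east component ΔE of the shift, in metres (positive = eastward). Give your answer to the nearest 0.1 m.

ΔE = -38.1 m

The local east axis at (φ, λ) is (−sin λ, cos λ, 0), so ΔE = −sin(56.736°)·102 + cos(56.736°)·86 = -38.12 m.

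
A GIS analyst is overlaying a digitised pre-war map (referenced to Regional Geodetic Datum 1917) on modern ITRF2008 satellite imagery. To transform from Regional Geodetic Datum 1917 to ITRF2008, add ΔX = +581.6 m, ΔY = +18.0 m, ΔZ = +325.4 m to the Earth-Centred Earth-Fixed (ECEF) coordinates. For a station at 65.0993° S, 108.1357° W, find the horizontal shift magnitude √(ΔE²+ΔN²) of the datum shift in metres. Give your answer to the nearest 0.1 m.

The local east axis at (φ, λ) is (−sin λ, cos λ, 0), so ΔE = −sin(-108.1357°)·581.6 + cos(-108.1357°)·18.0 = 547.10 m.
The local north axis is (−sin φ cos λ, −sin φ sin λ, cos φ), giving ΔN = -164.205 − 15.516 + 137.009 = -42.71 m.
Horizontal magnitude = √(ΔE² + ΔN²) = √(547.10² + (-42.71)²) = 548.77 m.

548.8 m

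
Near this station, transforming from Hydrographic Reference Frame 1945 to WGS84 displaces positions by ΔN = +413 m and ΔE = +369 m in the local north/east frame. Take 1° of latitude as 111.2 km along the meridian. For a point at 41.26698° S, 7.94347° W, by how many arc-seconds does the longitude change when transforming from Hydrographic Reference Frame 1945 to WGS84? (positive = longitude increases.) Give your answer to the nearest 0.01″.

At latitude -41.26698°, cos φ = 0.751644.
1° of longitude at this latitude = 111.2 × cos φ = 83.58 km, so Δλ = 369.0 / 83582.9 = 0.0044148° = 15.893″.

Δλ = 15.89″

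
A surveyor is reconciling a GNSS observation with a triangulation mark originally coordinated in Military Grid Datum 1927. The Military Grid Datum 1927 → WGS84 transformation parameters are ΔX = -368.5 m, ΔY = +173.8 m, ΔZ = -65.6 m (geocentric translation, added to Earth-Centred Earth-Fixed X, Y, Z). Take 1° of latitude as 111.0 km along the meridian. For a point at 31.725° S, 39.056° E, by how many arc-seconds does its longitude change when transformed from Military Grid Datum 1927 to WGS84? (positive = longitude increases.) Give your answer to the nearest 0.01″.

sin φ = -0.525843, cos φ = 0.850582, sin λ = 0.630080, cos λ = 0.776531.
East component: ΔE = −sin λ·ΔX + cos λ·ΔY = −(0.630080)(-368.5) + (0.776531)(173.8) = 367.15 m.
1° of latitude spans 111000 m; at latitude φ, 1° of longitude spans that × cos φ = 94414.6 m, so Δλ = 367.15 / 94414.6 × 3600 = 13.999″.

Δλ = 14.00″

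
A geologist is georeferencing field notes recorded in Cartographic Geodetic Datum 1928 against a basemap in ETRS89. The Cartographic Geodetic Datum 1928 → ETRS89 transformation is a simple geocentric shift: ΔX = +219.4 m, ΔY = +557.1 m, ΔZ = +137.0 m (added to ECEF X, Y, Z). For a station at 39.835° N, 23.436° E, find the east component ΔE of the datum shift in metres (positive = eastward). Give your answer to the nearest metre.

ΔE = 424 m

At φ = 39.835°, λ = 23.436°: sin φ = 0.640579, cos φ = 0.767892, sin λ = 0.397724, cos λ = 0.917505.
ΔE = −sin λ·ΔX + cos λ·ΔY = −(0.397724)·(219.4) + (0.917505)·(557.1) = 423.88 m.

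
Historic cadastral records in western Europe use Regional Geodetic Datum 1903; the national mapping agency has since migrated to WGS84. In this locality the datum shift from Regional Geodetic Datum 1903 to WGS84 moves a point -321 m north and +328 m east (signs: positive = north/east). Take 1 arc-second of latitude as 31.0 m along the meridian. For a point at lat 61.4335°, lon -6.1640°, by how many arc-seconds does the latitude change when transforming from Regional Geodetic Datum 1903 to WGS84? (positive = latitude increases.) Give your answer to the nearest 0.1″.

Δφ = -10.4″

1″ of latitude = 31.00 m, so Δφ = -321.0 / 31.00 = -10.355″.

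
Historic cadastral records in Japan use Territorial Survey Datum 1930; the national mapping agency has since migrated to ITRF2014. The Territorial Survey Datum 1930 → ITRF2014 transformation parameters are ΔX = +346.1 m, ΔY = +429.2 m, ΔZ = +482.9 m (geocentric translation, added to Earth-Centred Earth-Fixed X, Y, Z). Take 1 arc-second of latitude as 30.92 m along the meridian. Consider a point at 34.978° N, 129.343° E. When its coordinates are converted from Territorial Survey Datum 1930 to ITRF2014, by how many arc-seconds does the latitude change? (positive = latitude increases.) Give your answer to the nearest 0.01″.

Δφ = 10.71″

sin φ = 0.573262, cos φ = 0.819372, sin λ = 0.773365, cos λ = -0.633961.
North component: ΔN = −sin φ cos λ·ΔX − sin φ sin λ·ΔY + cos φ·ΔZ = −(0.573262)(-0.633961)(346.1) − (0.573262)(0.773365)(429.2) + (0.819372)(482.9) = 331.17 m.
1° of latitude spans 3600 × 30.92 = 111312 m, so Δφ = 331.17 / 111312 × 3600 = 10.711″.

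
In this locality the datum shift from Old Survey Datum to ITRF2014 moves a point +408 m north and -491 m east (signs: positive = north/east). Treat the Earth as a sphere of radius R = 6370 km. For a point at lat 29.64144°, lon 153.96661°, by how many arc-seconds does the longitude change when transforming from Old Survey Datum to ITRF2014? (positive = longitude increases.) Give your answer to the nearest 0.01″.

At latitude 29.64144°, cos φ = 0.869137.
One radian of longitude at latitude φ spans R cos φ, so Δλ = ΔE / (R cos φ) = -491.0 / (6370000 × 0.869137) = -8.8686e-05 rad = -18.293″.

Δλ = -18.29″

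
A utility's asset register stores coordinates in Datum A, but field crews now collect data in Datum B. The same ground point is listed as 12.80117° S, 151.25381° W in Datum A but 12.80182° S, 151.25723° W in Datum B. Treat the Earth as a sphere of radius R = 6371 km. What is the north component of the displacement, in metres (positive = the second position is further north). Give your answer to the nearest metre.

ΔN = -72 m

Δφ = -12.80182° − -12.80117° = -0.00065°; Δλ = -151.25723° − -151.25381° = -0.00342°.
1° along a meridian = πR/180 = 111195 m.
ΔN = Δφ × 111195 = -72.3 m; ΔE = Δλ × 111195 × cos(-12.80117°) = -0.00342 × 111195 × 0.975145 = -370.8 m.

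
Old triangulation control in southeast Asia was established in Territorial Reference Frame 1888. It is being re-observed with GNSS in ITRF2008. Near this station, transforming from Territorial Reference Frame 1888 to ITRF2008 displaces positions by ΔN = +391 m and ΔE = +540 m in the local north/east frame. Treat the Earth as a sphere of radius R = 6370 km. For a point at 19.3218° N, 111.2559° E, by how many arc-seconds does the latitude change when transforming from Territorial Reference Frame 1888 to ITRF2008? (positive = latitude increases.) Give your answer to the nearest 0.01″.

On a sphere of radius R, 1 rad of latitude = R, so Δφ = ΔN / R = 391.0 / 6370000 = 6.1381e-05 rad = 12.661″.

Δφ = 12.66″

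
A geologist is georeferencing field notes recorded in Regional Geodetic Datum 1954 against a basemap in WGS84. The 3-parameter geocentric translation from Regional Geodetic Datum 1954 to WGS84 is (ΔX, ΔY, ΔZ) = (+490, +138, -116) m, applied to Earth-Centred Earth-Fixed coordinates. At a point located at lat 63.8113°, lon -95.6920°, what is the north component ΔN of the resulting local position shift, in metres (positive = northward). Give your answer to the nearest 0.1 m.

ΔN = 115.6 m

At φ = 63.8113°, λ = -95.6920°: sin φ = 0.897345, cos φ = 0.441329, sin λ = -0.995069, cos λ = -0.099181.
ΔN = −sin φ cos λ·ΔX − sin φ sin λ·ΔY + cos φ·ΔZ = −(0.897345)(-0.099181)(490) − (0.897345)(-0.995069)(138) + (0.441329)(-116) = 115.64 m.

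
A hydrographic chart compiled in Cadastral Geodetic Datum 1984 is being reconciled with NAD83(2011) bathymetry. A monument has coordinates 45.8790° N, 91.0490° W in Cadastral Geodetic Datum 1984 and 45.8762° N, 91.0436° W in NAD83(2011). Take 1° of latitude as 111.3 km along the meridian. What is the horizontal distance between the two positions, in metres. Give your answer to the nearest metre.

Δφ = 45.8762° − 45.8790° = -0.0028°; Δλ = -91.0436° − -91.0490° = +0.0054°.
ΔN = Δφ × 111300 = -311.6 m; ΔE = Δλ × 111300 × cos(45.8790°) = +0.0054 × 111300 × 0.696176 = 418.4 m.
Distance = √(ΔE² + ΔN²) = √(418.4² + (-311.6)²) = 521.7 m.

522 m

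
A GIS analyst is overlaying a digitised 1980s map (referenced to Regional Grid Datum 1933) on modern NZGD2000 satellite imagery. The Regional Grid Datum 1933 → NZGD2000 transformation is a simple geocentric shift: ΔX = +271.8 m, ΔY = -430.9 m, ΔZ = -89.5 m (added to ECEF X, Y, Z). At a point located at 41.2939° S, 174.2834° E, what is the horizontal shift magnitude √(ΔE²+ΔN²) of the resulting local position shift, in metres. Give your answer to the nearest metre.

486 m

At φ = -41.2939°, λ = 174.2834°: sin φ = -0.659922, cos φ = 0.751334, sin λ = 0.099608, cos λ = -0.995027.
ΔE = −sin λ·ΔX + cos λ·ΔY = −(0.099608)·(271.8) + (-0.995027)·(-430.9) = 401.68 m.
ΔN = −sin φ cos λ·ΔX − sin φ sin λ·ΔY + cos φ·ΔZ = −(-0.659922)(-0.995027)(271.8) − (-0.659922)(0.099608)(-430.9) + (0.751334)(-89.5) = -274.04 m.
Horizontal magnitude = √(ΔE² + ΔN²) = √(401.68² + (-274.04)²) = 486.26 m.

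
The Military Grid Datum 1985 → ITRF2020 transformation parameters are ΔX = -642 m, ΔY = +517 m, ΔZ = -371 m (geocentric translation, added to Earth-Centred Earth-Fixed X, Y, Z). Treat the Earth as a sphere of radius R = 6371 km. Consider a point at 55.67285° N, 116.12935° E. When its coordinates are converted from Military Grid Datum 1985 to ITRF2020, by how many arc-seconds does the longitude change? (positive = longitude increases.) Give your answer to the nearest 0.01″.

Δλ = 20.02″

sin φ = 0.825831, cos φ = 0.563917, sin λ = 0.897802, cos λ = -0.440399.
East component: ΔE = −sin λ·ΔX + cos λ·ΔY = −(0.897802)(-642) + (-0.440399)(517) = 348.70 m.
1° of latitude spans πR/180 = 111195 m; at latitude φ, 1° of longitude spans that × cos φ = 62704.8 m, so Δλ = 348.70 / 62704.8 × 3600 = 20.020″.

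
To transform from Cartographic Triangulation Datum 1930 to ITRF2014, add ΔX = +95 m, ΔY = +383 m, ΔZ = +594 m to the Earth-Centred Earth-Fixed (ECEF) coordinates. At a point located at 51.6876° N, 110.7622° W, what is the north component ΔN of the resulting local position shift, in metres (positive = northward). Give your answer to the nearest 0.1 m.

ΔN = 675.7 m

At φ = 51.6876°, λ = -110.7622°: sin φ = 0.784642, cos φ = 0.619949, sin λ = -0.935060, cos λ = -0.354490.
ΔN = −sin φ cos λ·ΔX − sin φ sin λ·ΔY + cos φ·ΔZ = −(0.784642)(-0.354490)(95) − (0.784642)(-0.935060)(383) + (0.619949)(594) = 675.68 m.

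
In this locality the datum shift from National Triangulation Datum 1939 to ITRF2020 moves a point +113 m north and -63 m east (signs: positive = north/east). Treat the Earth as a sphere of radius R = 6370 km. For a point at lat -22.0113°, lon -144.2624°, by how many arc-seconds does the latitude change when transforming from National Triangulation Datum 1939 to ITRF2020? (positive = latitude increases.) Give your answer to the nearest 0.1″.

On a sphere of radius R, 1 rad of latitude = R, so Δφ = ΔN / R = 113.0 / 6370000 = 1.7739e-05 rad = 3.659″.

Δφ = 3.7″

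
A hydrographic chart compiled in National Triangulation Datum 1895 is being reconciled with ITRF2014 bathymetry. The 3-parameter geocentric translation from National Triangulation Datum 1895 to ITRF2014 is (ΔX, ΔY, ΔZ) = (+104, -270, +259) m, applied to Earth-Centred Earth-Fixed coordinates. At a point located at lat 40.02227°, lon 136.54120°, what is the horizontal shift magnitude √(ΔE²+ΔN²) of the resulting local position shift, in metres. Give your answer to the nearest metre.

At φ = 40.02227°, λ = 136.54120°: sin φ = 0.643085, cos φ = 0.765795, sin λ = 0.687833, cos λ = -0.725869.
ΔE = −sin λ·ΔX + cos λ·ΔY = −(0.687833)·(104) + (-0.725869)·(-270) = 124.45 m.
ΔN = −sin φ cos λ·ΔX − sin φ sin λ·ΔY + cos φ·ΔZ = −(0.643085)(-0.725869)(104) − (0.643085)(0.687833)(-270) + (0.765795)(259) = 366.32 m.
Horizontal magnitude = √(ΔE² + ΔN²) = √(124.45² + 366.32²) = 386.88 m.

387 m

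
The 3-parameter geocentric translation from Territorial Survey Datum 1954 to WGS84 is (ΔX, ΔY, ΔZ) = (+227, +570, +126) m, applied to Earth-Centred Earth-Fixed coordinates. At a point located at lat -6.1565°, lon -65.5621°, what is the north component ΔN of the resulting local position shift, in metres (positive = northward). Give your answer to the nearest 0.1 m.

At φ = -6.1565°, λ = -65.5621°: sin φ = -0.107245, cos φ = 0.994233, sin λ = -0.910410, cos λ = 0.413707.
ΔN = −sin φ cos λ·ΔX − sin φ sin λ·ΔY + cos φ·ΔZ = −(-0.107245)(0.413707)(227) − (-0.107245)(-0.910410)(570) + (0.994233)(126) = 79.69 m.

ΔN = 79.7 m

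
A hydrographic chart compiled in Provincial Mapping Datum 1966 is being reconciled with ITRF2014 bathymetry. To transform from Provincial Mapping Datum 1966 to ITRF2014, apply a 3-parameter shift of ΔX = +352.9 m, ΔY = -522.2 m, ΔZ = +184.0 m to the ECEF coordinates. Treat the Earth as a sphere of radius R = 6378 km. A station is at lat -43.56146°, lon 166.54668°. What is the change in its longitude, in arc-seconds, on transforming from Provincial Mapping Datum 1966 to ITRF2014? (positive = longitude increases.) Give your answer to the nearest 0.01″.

Δλ = 19.00″

sin φ = -0.689132, cos φ = 0.724636, sin λ = 0.232653, cos λ = -0.972560.
East component: ΔE = −sin λ·ΔX + cos λ·ΔY = −(0.232653)(352.9) + (-0.972560)(-522.2) = 425.77 m.
1° of latitude spans πR/180 = 111317 m; at latitude φ, 1° of longitude spans that × cos φ = 80664.3 m, so Δλ = 425.77 / 80664.3 × 3600 = 19.002″.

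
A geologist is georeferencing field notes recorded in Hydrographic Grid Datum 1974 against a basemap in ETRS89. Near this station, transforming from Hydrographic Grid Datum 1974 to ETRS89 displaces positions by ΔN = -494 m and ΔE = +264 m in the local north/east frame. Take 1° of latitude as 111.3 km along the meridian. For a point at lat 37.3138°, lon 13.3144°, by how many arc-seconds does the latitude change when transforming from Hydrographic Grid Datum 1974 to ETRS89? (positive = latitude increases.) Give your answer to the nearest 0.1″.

Δφ = -16.0″

1° of latitude = 111.3 km, so Δφ = -494.0 / 111300 = -0.0044385° = -15.978″.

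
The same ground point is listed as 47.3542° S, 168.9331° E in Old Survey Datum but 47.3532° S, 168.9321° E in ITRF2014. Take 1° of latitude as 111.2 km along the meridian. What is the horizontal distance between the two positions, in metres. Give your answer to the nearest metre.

Δφ = -47.3532° − -47.3542° = +0.0010°; Δλ = 168.9321° − 168.9331° = -0.0010°.
ΔN = Δφ × 111200 = 111.2 m; ΔE = Δλ × 111200 × cos(-47.3542°) = -0.0010 × 111200 × 0.677464 = -75.3 m.
Distance = √(ΔE² + ΔN²) = √((-75.3)² + 111.2²) = 134.3 m.

134 m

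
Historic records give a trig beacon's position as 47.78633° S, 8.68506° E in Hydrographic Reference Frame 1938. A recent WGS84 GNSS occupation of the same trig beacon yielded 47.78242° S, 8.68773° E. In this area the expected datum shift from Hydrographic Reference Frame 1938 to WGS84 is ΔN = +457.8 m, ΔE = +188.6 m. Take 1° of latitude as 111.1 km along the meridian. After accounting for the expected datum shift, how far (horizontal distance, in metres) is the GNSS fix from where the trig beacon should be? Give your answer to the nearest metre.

26 m

Observed coordinate differences: Δφ = +0.00391°, Δλ = +0.00267°.
Converting to metres (1° lat = 111100 m, cos φ = 0.671897): observed ΔN = 434.4 m, observed ΔE = 199.3 m.
Subtracting the expected shift leaves a residual of 434.4 − (457.8) = -23.4 m north and 199.3 − (188.6) = 10.7 m east.
Residual distance = √((-23.4)² + 10.7²) = 25.7 m.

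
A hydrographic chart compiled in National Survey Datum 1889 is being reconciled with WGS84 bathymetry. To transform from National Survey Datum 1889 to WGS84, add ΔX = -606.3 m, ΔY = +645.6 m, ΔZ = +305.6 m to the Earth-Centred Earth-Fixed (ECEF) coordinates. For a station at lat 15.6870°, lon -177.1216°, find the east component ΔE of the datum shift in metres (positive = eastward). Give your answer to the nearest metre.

The local east axis at (φ, λ) is (−sin λ, cos λ, 0), so ΔE = −sin(-177.1216°)·(-606.3) + cos(-177.1216°)·645.6 = -675.23 m.

ΔE = -675 m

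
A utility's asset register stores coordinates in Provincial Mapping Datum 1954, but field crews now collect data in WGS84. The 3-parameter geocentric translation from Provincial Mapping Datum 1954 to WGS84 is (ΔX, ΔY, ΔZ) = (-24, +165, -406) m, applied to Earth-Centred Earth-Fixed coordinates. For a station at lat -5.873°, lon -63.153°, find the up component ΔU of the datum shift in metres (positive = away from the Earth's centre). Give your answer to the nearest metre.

At φ = -5.873°, λ = -63.153°: sin φ = -0.102324, cos φ = 0.994751, sin λ = -0.892216, cos λ = 0.451610.
ΔU = cos φ cos λ·ΔX + cos φ sin λ·ΔY + sin φ·ΔZ = (0.994751)(0.451610)(-24) + (0.994751)(-0.892216)(165) + (-0.102324)(-406) = -115.68 m.

ΔU = -116 m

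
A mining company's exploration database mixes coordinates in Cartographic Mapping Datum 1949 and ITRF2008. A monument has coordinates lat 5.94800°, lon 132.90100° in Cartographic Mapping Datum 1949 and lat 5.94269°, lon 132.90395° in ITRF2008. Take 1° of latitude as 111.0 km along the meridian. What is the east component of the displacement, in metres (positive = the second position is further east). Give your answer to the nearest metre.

ΔE = 326 m

Δφ = 5.94269° − 5.94800° = -0.00531°; Δλ = 132.90395° − 132.90100° = +0.00295°.
ΔN = Δφ × 111000 = -589.4 m; ΔE = Δλ × 111000 × cos(5.94800°) = +0.00295 × 111000 × 0.994616 = 325.7 m.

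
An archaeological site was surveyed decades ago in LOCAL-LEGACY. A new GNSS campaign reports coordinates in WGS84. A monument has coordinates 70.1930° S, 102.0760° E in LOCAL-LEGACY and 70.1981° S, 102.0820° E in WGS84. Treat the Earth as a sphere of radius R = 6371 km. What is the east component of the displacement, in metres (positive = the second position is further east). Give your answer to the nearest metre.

Δφ = -70.1981° − -70.1930° = -0.0051°; Δλ = 102.0820° − 102.0760° = +0.0060°.
1° along a meridian = πR/180 = 111195 m.
ΔN = Δφ × 111195 = -567.1 m; ΔE = Δλ × 111195 × cos(-70.1930°) = +0.0060 × 111195 × 0.338853 = 226.1 m.

ΔE = 226 m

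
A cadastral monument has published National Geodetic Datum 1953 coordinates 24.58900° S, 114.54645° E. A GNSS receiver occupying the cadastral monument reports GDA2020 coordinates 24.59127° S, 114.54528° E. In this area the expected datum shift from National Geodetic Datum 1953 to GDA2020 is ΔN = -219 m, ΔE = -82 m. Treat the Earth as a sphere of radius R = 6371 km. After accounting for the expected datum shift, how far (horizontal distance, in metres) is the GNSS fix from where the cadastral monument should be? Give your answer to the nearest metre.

Observed coordinate differences: Δφ = -0.00227°, Δλ = -0.00117°.
Converting to metres (1° lat = 111195 m, cos φ = 0.909316): observed ΔN = -252.4 m, observed ΔE = -118.3 m.
Subtracting the expected shift leaves a residual of -252.4 − (-219) = -33.4 m north and -118.3 − (-82) = -36.3 m east.
Residual distance = √((-33.4)² + (-36.3)²) = 49.3 m.

49 m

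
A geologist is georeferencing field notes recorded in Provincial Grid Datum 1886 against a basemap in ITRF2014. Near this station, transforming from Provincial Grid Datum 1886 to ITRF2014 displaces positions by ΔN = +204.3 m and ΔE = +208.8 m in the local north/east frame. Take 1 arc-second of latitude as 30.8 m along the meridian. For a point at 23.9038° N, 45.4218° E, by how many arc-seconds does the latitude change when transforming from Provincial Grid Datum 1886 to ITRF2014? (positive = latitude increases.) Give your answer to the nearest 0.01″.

Δφ = 6.63″

1″ of latitude = 30.80 m, so Δφ = 204.3 / 30.80 = 6.633″.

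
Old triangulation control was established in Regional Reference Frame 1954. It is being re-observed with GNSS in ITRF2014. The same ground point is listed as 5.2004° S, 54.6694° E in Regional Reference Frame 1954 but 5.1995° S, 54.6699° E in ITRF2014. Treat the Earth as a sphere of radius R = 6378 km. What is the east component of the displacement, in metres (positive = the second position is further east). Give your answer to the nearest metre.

Δφ = -5.1995° − -5.2004° = +0.0009°; Δλ = 54.6699° − 54.6694° = +0.0005°.
1° along a meridian = πR/180 = 111317 m.
ΔN = Δφ × 111317 = 100.2 m; ΔE = Δλ × 111317 × cos(-5.2004°) = +0.0005 × 111317 × 0.995884 = 55.4 m.

ΔE = 55 m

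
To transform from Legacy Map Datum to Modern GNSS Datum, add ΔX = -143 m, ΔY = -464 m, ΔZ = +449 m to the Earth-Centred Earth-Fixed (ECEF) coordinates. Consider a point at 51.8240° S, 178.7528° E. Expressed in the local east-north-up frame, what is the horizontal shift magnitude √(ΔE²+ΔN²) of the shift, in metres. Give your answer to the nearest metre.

603 m

The local east axis at (φ, λ) is (−sin λ, cos λ, 0), so ΔE = −sin(178.7528°)·(-143) + cos(178.7528°)·(-464) = 467.00 m.
The local north axis is (−sin φ cos λ, −sin φ sin λ, cos φ), giving ΔN = 112.388 − 7.939 + 277.518 = 381.97 m.
Horizontal magnitude = √(ΔE² + ΔN²) = √(467.00² + 381.97²) = 603.32 m.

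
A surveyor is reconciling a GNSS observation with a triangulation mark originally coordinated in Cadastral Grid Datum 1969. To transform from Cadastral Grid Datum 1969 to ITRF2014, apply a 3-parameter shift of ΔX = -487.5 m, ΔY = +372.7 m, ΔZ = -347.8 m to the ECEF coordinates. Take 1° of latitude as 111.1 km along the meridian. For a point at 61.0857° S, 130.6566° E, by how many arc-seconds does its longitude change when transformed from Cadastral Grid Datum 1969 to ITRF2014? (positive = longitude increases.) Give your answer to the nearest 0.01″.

Δλ = 8.51″

sin φ = -0.875344, cos φ = 0.483501, sin λ = 0.758628, cos λ = -0.651524.
East component: ΔE = −sin λ·ΔX + cos λ·ΔY = −(0.758628)(-487.5) + (-0.651524)(372.7) = 127.01 m.
1° of latitude spans 111100 m; at latitude φ, 1° of longitude spans that × cos φ = 53716.9 m, so Δλ = 127.01 / 53716.9 × 3600 = 8.512″.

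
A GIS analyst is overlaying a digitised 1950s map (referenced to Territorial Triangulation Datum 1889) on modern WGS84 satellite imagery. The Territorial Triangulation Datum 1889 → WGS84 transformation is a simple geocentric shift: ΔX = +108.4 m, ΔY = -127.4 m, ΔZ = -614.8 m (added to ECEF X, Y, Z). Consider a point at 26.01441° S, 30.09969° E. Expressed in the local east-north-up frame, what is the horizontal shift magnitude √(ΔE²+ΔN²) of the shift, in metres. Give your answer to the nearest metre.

564 m

At φ = -26.01441°, λ = 30.09969°: sin φ = -0.438597, cos φ = 0.898684, sin λ = 0.501506, cos λ = 0.865154.
ΔE = −sin λ·ΔX + cos λ·ΔY = −(0.501506)·(108.4) + (0.865154)·(-127.4) = -164.58 m.
ΔN = −sin φ cos λ·ΔX − sin φ sin λ·ΔY + cos φ·ΔZ = −(-0.438597)(0.865154)(108.4) − (-0.438597)(0.501506)(-127.4) + (0.898684)(-614.8) = -539.40 m.
Horizontal magnitude = √(ΔE² + ΔN²) = √((-164.58)² + (-539.40)²) = 563.95 m.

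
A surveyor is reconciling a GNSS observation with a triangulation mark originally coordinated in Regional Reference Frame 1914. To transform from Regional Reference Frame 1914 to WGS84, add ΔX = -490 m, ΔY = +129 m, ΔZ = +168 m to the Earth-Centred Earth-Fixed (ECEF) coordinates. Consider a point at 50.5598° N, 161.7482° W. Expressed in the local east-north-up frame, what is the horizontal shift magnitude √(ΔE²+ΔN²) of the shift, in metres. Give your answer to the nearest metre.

At φ = 50.5598°, λ = -161.7482°: sin φ = 0.772288, cos φ = 0.635273, sin λ = -0.313194, cos λ = -0.949689.
ΔE = −sin λ·ΔX + cos λ·ΔY = −(-0.313194)·(-490) + (-0.949689)·(129) = -275.97 m.
ΔN = −sin φ cos λ·ΔX − sin φ sin λ·ΔY + cos φ·ΔZ = −(0.772288)(-0.949689)(-490) − (0.772288)(-0.313194)(129) + (0.635273)(168) = -221.45 m.
Horizontal magnitude = √(ΔE² + ΔN²) = √((-275.97)² + (-221.45)²) = 353.84 m.

354 m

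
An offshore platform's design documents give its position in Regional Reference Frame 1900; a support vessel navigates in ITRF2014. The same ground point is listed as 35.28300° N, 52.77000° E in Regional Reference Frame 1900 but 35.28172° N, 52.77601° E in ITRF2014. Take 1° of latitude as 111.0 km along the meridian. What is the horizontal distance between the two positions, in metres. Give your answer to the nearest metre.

563 m

Δφ = 35.28172° − 35.28300° = -0.00128°; Δλ = 52.77601° − 52.77000° = +0.00601°.
ΔN = Δφ × 111000 = -142.1 m; ΔE = Δλ × 111000 × cos(35.28300°) = +0.00601 × 111000 × 0.816309 = 544.6 m.
Distance = √(ΔE² + ΔN²) = √(544.6² + (-142.1)²) = 562.8 m.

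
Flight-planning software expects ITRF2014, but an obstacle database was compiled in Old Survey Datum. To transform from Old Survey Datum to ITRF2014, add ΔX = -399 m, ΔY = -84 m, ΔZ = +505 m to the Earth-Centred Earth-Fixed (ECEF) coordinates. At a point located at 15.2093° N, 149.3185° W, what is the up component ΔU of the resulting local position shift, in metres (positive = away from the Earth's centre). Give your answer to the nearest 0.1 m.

ΔU = 505.0 m

The local up (radial) axis is (cos φ cos λ, cos φ sin λ, sin φ), giving ΔU = 331.128 + 41.361 + 132.485 = 504.97 m.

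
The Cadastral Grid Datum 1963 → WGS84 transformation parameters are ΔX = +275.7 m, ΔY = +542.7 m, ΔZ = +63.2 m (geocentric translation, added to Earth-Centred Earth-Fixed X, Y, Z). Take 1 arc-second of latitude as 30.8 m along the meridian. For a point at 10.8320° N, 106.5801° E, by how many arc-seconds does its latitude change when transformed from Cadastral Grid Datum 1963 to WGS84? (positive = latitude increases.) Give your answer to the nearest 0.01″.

Δφ = -0.68″

sin φ = 0.187930, cos φ = 0.982182, sin λ = 0.958422, cos λ = -0.285356.
North component: ΔN = −sin φ cos λ·ΔX − sin φ sin λ·ΔY + cos φ·ΔZ = −(0.187930)(-0.285356)(275.7) − (0.187930)(0.958422)(542.7) + (0.982182)(63.2) = -20.89 m.
1° of latitude spans 3600 × 30.80 = 110880 m, so Δφ = -20.89 / 110880 × 3600 = -0.678″.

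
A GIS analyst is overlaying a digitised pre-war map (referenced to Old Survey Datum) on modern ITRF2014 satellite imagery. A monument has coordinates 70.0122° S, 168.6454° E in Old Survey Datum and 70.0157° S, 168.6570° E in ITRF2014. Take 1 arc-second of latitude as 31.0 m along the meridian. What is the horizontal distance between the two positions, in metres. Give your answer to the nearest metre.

Δφ = -70.0157° − -70.0122° = -0.0035°; Δλ = 168.6570° − 168.6454° = +0.0116°.
1° of latitude = 3600 × 31.00 = 111600 m.
ΔN = Δφ × 111600 = -390.6 m; ΔE = Δλ × 111600 × cos(-70.0122°) = +0.0116 × 111600 × 0.341820 = 442.5 m.
Distance = √(ΔE² + ΔN²) = √(442.5² + (-390.6)²) = 590.2 m.

590 m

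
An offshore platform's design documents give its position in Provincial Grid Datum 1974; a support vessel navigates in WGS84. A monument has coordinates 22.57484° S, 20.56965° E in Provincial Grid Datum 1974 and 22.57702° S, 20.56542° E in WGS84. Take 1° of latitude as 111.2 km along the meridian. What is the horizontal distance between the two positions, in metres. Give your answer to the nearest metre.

Δφ = -22.57702° − -22.57484° = -0.00218°; Δλ = 20.56542° − 20.56965° = -0.00423°.
ΔN = Δφ × 111200 = -242.4 m; ΔE = Δλ × 111200 × cos(-22.57484°) = -0.00423 × 111200 × 0.923379 = -434.3 m.
Distance = √(ΔE² + ΔN²) = √((-434.3)² + (-242.4)²) = 497.4 m.

497 m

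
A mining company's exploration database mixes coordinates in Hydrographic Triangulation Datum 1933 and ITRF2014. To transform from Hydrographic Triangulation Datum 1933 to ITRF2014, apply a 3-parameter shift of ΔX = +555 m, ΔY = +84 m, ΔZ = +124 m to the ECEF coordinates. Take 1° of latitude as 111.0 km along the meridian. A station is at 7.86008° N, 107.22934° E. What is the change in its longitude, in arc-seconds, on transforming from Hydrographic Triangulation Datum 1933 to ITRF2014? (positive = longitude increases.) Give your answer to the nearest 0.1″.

Δλ = -18.2″

sin φ = 0.136754, cos φ = 0.990605, sin λ = 0.955127, cos λ = -0.296197.
East component: ΔE = −sin λ·ΔX + cos λ·ΔY = −(0.955127)(555) + (-0.296197)(84) = -554.98 m.
1° of latitude spans 111000 m; at latitude φ, 1° of longitude spans that × cos φ = 109957.2 m, so Δλ = -554.98 / 109957.2 × 3600 = -18.170″.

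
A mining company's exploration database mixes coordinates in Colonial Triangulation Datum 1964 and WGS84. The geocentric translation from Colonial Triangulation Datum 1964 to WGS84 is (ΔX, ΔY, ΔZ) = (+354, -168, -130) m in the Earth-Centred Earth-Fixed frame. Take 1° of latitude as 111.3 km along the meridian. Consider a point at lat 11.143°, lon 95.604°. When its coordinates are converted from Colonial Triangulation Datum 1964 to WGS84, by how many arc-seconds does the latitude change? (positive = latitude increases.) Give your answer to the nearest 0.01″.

Δφ = -2.86″

sin φ = 0.193258, cos φ = 0.981148, sin λ = 0.995221, cos λ = -0.097652.
North component: ΔN = −sin φ cos λ·ΔX − sin φ sin λ·ΔY + cos φ·ΔZ = −(0.193258)(-0.097652)(354) − (0.193258)(0.995221)(-168) + (0.981148)(-130) = -88.56 m.
1° of latitude spans 111300 m, so Δφ = -88.56 / 111300 × 3600 = -2.864″.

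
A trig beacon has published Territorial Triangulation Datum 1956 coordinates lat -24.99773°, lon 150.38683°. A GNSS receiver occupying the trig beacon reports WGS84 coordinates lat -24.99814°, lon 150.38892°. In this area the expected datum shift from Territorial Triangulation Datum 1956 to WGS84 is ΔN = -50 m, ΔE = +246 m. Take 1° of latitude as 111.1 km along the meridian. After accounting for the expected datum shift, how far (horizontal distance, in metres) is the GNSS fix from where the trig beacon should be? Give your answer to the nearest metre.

Observed coordinate differences: Δφ = -0.00041°, Δλ = +0.00209°.
Converting to metres (1° lat = 111100 m, cos φ = 0.906325): observed ΔN = -45.6 m, observed ΔE = 210.4 m.
Subtracting the expected shift leaves a residual of -45.6 − (-50) = 4.4 m north and 210.4 − (246) = -35.6 m east.
Residual distance = √(4.4² + (-35.6)²) = 35.8 m.

36 m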